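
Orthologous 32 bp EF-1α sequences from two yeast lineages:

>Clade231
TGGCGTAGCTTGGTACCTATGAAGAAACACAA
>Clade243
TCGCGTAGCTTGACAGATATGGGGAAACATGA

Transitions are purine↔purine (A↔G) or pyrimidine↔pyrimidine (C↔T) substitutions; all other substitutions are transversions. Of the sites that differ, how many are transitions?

6

The sequences differ at positions 2 (G/C, transversion), 13 (G/A, transition), 14 (T/C, transition), 16 (C/G, transversion), 17 (C/A, transversion), 22 (A/G, transition), 23 (A/G, transition), 30 (C/T, transition), 31 (A/G, transition).
Of the 9 differences, 6 transitions and 3 transversions, so the answer is 6.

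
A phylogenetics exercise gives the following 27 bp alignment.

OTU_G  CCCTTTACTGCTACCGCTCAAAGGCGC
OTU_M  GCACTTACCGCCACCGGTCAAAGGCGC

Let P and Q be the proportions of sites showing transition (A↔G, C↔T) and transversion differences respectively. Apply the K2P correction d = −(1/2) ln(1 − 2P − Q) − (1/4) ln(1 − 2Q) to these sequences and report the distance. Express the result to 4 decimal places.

0.2656

The sequences differ at positions 1 (C/G, transversion), 3 (C/A, transversion), 4 (T/C, transition), 9 (T/C, transition), 12 (T/C, transition), 17 (C/G, transversion).
Of the 6 differences, 3 transitions and 3 transversions over 27 sites: P = 3/27 = 0.111111, Q = 3/27 = 0.111111.
d = −0.5·ln(0.666667) − 0.25·ln(0.777778) = −0.5·(-0.405465) − 0.25·(-0.251314) = 0.2656.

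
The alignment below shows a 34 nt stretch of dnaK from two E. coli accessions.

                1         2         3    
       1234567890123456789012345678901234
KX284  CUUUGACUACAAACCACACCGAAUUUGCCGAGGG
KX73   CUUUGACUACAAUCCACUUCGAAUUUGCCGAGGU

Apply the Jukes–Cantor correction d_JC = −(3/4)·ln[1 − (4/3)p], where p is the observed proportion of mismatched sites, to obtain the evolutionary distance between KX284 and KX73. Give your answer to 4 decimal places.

Mismatches occur at site 13 (A→U), site 18 (A→U), site 19 (C→U), site 34 (G→U).
p = 4/34 = 0.117647.
d = −0.75 · ln(1 − (4/3)·0.117647) = −0.75 · ln(0.843137) = −0.75 · (-0.170626) = 0.1280.

0.1280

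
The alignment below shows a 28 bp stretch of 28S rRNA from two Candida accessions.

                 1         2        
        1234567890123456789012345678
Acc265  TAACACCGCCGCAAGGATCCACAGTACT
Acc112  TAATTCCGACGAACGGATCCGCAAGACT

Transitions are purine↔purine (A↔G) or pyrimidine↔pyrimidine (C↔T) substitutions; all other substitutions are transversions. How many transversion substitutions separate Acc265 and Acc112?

5

Differing sites — 4:C/T (Ti); 5:A/T (Tv); 9:C/A (Tv); 12:C/A (Tv); 14:A/C (Tv); 21:A/G (Ti); 24:G/A (Ti); 25:T/G (Tv).
Of the 8 differences, 3 transitions and 5 transversions, so the answer is 5.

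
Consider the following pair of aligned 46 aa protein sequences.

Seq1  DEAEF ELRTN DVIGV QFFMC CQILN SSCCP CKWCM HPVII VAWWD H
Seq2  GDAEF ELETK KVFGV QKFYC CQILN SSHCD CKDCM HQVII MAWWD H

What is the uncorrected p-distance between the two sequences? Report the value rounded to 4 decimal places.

Differing sites — 1:D/G; 2:E/D; 8:R/E; 10:N/K; 11:D/K; 13:I/F; 17:F/K; 19:M/Y; 28:C/H; 30:P/D; 33:W/D; 37:P/Q; 41:V/M.
There are 13 differences over 46 sites, so p = 13/46 = 0.2826.

0.2826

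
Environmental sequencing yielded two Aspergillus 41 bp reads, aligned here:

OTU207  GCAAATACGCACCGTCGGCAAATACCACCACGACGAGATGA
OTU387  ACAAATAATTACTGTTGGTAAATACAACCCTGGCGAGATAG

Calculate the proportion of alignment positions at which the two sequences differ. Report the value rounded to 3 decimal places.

0.317

The sequences differ at positions 1 (G/A), 8 (C/A), 9 (G/T), 10 (C/T), 13 (C/T), 16 (C/T), 19 (C/T), 26 (C/A), 30 (A/C), 31 (C/T), 33 (A/G), 40 (G/A), 41 (A/G).
There are 13 differences over 41 sites, so p = 13/41 = 0.317.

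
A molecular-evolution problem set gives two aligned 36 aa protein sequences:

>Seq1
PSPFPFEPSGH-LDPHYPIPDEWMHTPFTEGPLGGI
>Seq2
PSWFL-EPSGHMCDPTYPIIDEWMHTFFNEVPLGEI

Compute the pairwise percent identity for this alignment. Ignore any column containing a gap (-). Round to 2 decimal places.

Excluding the 2 gap columns leaves 34 comparable sites.
The sequences differ at positions 3 (P/W), 5 (P/L), 13 (L/C), 16 (H/T), 20 (P/I), 27 (P/F), 29 (T/N), 31 (G/V), 35 (G/E).
25 of the 34 comparable sites match, so the percent identity is 25/34 × 100 = 73.53%.

73.53%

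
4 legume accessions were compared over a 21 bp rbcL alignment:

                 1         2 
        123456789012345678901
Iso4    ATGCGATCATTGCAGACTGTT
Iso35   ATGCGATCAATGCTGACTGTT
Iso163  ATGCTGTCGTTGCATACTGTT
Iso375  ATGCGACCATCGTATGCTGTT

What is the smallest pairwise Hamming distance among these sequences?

2

Pairwise Hamming distances:
  Iso4 vs Iso35: 2
  Iso4 vs Iso163: 4
  Iso4 vs Iso375: 5
  Iso35 vs Iso163: 6
  Iso35 vs Iso375: 7
  Iso163 vs Iso375: 7
The smallest is 2, between Iso4 and Iso35.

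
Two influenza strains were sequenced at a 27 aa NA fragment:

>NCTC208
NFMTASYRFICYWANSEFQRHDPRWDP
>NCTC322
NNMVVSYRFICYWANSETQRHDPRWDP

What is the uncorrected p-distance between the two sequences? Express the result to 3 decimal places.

0.148

Differing sites — 2:F/N; 4:T/V; 5:A/V; 18:F/T.
There are 4 differences over 27 sites, so p = 4/27 = 0.148.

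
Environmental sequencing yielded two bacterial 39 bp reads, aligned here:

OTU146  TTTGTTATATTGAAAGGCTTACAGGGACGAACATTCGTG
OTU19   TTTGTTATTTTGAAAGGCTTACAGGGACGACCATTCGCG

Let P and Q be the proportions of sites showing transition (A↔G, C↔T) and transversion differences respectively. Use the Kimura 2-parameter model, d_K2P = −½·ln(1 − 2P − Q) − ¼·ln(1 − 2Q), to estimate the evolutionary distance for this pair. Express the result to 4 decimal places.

The sequences differ at positions 9 (A/T, transversion), 31 (A/C, transversion), 38 (T/C, transition).
Of the 3 differences, 1 transition and 2 transversions over 39 sites: P = 1/39 = 0.025641, Q = 2/39 = 0.051282.
d = −0.5·ln(0.897436) − 0.25·ln(0.897436) = −0.5·(-0.108213) − 0.25·(-0.108213) = 0.0812.

0.0812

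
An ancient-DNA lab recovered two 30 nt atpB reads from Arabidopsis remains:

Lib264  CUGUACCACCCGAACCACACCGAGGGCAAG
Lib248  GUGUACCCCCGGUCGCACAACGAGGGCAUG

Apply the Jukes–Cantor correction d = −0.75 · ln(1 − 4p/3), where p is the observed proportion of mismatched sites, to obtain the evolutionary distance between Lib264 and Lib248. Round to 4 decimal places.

0.3295

Differing sites — 1:C/G; 8:A/C; 11:C/G; 13:A/U; 14:A/C; 15:C/G; 20:C/A; 29:A/U.
p = 8/30 = 0.266667.
d = −0.75 · ln(1 − (4/3)·0.266667) = −0.75 · ln(0.644444) = −0.75 · (-0.439367) = 0.3295.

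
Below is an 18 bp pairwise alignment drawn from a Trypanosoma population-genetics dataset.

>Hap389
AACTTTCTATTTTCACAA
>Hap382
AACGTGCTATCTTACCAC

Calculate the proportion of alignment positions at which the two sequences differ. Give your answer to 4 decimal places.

Differing sites — 4:T/G; 6:T/G; 11:T/C; 14:C/A; 15:A/C; 18:A/C.
There are 6 differences over 18 sites, so p = 6/18 = 0.3333.

0.3333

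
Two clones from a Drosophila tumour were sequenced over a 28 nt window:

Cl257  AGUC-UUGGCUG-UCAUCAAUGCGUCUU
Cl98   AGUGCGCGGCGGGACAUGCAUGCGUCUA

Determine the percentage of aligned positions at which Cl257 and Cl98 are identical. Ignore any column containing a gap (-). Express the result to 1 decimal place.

69.2%

Excluding the 2 gap columns leaves 26 comparable sites.
The sequences differ at positions 4 (C/G), 6 (U/G), 7 (U/C), 11 (U/G), 14 (U/A), 18 (C/G), 19 (A/C), 28 (U/A).
18 of the 26 comparable sites match, so the percent identity is 18/26 × 100 = 69.2%.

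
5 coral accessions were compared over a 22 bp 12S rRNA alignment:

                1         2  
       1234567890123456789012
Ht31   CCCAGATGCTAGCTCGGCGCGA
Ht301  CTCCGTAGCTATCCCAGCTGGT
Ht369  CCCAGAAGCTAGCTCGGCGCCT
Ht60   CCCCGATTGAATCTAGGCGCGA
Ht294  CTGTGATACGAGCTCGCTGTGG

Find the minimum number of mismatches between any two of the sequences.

3

Pairwise Hamming distances:
  Ht31 vs Ht301: 10
  Ht31 vs Ht369: 3
  Ht31 vs Ht60: 6
  Ht31 vs Ht294: 9
  Ht301 vs Ht369: 9
  Ht301 vs Ht60: 12
  Ht301 vs Ht294: 14
  Ht369 vs Ht60: 9
  Ht369 vs Ht294: 11
  Ht60 vs Ht294: 12
The smallest is 3, between Ht31 and Ht369.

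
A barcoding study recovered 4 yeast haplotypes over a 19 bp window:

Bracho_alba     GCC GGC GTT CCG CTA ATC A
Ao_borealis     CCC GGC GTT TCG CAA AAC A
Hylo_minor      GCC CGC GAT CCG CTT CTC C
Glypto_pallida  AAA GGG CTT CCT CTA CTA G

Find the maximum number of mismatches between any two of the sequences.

12

Pairwise Hamming distances:
  Bracho_alba vs Ao_borealis: 4
  Bracho_alba vs Hylo_minor: 5
  Bracho_alba vs Glypto_pallida: 9
  Ao_borealis vs Hylo_minor: 9
  Ao_borealis vs Glypto_pallida: 12
  Hylo_minor vs Glypto_pallida: 11
The largest is 12, between Ao_borealis and Glypto_pallida.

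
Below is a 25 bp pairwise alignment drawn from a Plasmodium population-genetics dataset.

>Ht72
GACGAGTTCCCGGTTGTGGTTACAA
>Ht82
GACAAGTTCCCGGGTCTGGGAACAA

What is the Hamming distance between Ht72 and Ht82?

5

Mismatches occur at site 4 (G/A), site 14 (T/G), site 16 (G/C), site 20 (T/G), site 21 (T/A).
That gives 5 mismatches out of 25 aligned sites, so the Hamming distance is 5.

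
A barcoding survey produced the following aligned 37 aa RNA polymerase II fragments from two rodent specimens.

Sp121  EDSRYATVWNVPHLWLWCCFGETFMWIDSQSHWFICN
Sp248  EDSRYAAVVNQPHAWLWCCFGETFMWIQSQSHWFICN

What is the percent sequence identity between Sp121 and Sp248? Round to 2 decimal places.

Differing sites — 7:T/A; 9:W/V; 11:V/Q; 14:L/A; 28:D/Q.
32 of the 37 sites match, so the percent identity is 32/37 × 100 = 86.49%.

86.49%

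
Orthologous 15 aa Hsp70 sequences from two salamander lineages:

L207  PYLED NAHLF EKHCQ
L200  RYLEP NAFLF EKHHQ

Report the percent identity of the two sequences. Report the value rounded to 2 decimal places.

73.33%

Differing sites — 1:P/R; 5:D/P; 8:H/F; 14:C/H.
11 of the 15 sites match, so the percent identity is 11/15 × 100 = 73.33%.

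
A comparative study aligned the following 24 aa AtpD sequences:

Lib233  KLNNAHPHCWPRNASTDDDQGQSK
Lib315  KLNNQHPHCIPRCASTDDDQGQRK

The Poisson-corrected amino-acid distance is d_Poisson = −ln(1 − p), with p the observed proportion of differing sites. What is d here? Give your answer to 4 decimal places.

Differing sites — 5:A/Q; 10:W/I; 13:N/C; 23:S/R.
p = 4/24 = 0.166667.
d = −ln(1 − 0.166667) = −ln(0.833333) = 0.1823.

0.1823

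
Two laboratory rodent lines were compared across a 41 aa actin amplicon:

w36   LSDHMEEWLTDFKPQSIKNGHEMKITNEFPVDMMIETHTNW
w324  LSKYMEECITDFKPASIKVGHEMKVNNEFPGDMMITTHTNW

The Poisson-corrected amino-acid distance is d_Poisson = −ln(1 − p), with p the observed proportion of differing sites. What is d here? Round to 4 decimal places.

The sequences differ at positions 3 (D/K), 4 (H/Y), 8 (W/C), 9 (L/I), 15 (Q/A), 19 (N/V), 25 (I/V), 26 (T/N), 31 (V/G), 36 (E/T).
p = 10/41 = 0.243902.
d = −ln(1 − 0.243902) = −ln(0.756098) = 0.2796.

0.2796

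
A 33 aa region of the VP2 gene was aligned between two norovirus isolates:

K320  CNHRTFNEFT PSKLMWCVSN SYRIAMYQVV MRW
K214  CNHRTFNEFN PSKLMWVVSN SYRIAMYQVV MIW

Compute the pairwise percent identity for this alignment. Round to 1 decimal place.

90.9%

Mismatches occur at site 10 (T→N), site 17 (C→V), site 32 (R→I).
30 of the 33 sites match, so the percent identity is 30/33 × 100 = 90.9%.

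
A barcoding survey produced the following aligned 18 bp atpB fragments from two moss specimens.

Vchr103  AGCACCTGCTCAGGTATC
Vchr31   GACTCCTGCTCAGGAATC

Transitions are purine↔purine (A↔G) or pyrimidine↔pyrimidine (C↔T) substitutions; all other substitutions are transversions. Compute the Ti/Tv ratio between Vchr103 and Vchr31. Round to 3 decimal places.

Differing sites — 1:A/G (Ti); 2:G/A (Ti); 4:A/T (Tv); 15:T/A (Tv).
Of the 4 differences, 2 transitions and 2 transversions, so Ti/Tv = 2/2 = 1.000.

1.000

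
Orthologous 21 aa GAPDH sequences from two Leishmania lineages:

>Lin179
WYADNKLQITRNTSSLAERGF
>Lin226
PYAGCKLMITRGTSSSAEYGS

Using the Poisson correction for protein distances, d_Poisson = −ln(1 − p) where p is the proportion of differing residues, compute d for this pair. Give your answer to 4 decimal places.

Differing sites — 1:W/P; 4:D/G; 5:N/C; 8:Q/M; 12:N/G; 16:L/S; 19:R/Y; 21:F/S.
p = 8/21 = 0.380952.
d = −ln(1 − 0.380952) = −ln(0.619048) = 0.4796.

0.4796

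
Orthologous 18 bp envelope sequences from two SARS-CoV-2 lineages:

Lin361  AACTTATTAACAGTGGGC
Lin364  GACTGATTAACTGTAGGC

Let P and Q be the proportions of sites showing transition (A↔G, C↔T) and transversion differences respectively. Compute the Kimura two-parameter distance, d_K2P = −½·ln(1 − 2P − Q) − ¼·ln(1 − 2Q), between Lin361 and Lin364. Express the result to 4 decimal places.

0.2656

The sequences differ at positions 1 (A/G, transition), 5 (T/G, transversion), 12 (A/T, transversion), 15 (G/A, transition).
Of the 4 differences, 2 transitions and 2 transversions over 18 sites: P = 2/18 = 0.111111, Q = 2/18 = 0.111111.
d = −0.5·ln(0.666667) − 0.25·ln(0.777778) = −0.5·(-0.405465) − 0.25·(-0.251314) = 0.2656.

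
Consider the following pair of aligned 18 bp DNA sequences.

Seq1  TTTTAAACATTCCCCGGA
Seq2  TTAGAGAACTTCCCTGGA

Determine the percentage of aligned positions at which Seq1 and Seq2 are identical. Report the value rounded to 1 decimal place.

Differing sites — 3:T/A; 4:T/G; 6:A/G; 8:C/A; 9:A/C; 15:C/T.
12 of the 18 sites match, so the percent identity is 12/18 × 100 = 66.7%.

66.7%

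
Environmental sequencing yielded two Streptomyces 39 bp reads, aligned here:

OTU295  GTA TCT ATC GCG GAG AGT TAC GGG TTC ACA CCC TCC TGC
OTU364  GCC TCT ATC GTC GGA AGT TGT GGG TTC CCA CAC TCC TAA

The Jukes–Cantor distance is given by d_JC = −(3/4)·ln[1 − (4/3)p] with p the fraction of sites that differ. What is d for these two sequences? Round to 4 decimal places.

Differing sites — 2:T/C; 3:A/C; 11:C/T; 12:G/C; 14:A/G; 15:G/A; 20:A/G; 21:C/T; 28:A/C; 32:C/A; 38:G/A; 39:C/A.
p = 12/39 = 0.307692.
d = −0.75 · ln(1 − (4/3)·0.307692) = −0.75 · ln(0.589744) = −0.75 · (-0.528067) = 0.3961.

0.3961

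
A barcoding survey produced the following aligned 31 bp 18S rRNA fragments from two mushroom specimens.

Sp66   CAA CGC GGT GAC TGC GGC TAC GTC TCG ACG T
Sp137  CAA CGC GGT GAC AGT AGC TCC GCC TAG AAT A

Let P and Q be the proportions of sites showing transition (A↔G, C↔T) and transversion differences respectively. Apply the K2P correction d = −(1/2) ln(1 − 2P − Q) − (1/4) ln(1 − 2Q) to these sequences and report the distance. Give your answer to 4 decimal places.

Mismatches occur at site 13 (T→A, transversion), site 15 (C→T, transition), site 16 (G→A, transition), site 20 (A→C, transversion), site 23 (T→C, transition), site 26 (C→A, transversion), site 29 (C→A, transversion), site 30 (G→T, transversion), site 31 (T→A, transversion).
Of the 9 differences, 3 transitions and 6 transversions over 31 sites: P = 3/31 = 0.096774, Q = 6/31 = 0.193548.
d = −0.5·ln(0.612904) − 0.25·ln(0.612904) = −0.5·(-0.489547) − 0.25·(-0.489547) = 0.3672.

0.3672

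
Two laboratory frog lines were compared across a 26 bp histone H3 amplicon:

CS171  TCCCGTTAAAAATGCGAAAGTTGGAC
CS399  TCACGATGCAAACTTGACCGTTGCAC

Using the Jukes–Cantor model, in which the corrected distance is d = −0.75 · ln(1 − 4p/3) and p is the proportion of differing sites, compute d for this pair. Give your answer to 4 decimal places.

0.5393

The sequences differ at positions 3 (C/A), 6 (T/A), 8 (A/G), 9 (A/C), 13 (T/C), 14 (G/T), 15 (C/T), 18 (A/C), 19 (A/C), 24 (G/C).
p = 10/26 = 0.384615.
d = −0.75 · ln(1 − (4/3)·0.384615) = −0.75 · ln(0.487180) = −0.75 · (-0.719122) = 0.5393.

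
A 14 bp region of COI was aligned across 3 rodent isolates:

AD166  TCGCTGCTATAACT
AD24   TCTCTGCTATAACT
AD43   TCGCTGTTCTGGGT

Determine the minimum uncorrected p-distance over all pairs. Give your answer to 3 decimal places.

Pairwise Hamming distances:
  AD166 vs AD24: 1
  AD166 vs AD43: 5
  AD24 vs AD43: 6
The smallest is 1 mismatch, between AD166 and AD24; p = 1/14 = 0.071.

0.071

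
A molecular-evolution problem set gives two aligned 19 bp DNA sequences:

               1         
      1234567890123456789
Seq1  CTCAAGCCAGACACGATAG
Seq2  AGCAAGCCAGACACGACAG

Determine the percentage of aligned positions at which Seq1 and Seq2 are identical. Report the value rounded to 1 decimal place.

Mismatches occur at site 1 (C↔A), site 2 (T↔G), site 17 (T↔C).
16 of the 19 sites match, so the percent identity is 16/19 × 100 = 84.2%.

84.2%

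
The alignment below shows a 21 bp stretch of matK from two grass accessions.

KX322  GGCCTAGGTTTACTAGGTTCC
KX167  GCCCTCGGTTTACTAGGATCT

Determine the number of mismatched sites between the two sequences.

4

Differing sites — 2:G/C; 6:A/C; 18:T/A; 21:C/T.
That gives 4 mismatches out of 21 aligned sites, so the Hamming distance is 4.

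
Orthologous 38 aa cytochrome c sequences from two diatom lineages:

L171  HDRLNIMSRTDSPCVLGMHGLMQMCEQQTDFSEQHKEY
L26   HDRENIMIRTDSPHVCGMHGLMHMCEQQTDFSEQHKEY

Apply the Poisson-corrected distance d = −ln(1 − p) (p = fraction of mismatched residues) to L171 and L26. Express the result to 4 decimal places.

0.1411

Mismatches occur at site 4 (L↔E), site 8 (S↔I), site 14 (C↔H), site 16 (L↔C), site 23 (Q↔H).
p = 5/38 = 0.131579.
d = −ln(1 − 0.131579) = −ln(0.868421) = 0.1411.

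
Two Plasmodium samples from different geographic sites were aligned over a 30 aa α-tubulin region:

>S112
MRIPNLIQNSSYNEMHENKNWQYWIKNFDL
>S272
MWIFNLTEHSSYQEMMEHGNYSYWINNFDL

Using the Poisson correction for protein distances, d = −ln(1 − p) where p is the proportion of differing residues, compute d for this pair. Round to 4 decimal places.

0.5108

The sequences differ at positions 2 (R/W), 4 (P/F), 7 (I/T), 8 (Q/E), 9 (N/H), 13 (N/Q), 16 (H/M), 18 (N/H), 19 (K/G), 21 (W/Y), 22 (Q/S), 26 (K/N).
p = 12/30 = 0.400000.
d = −ln(1 − 0.400000) = −ln(0.600000) = 0.5108.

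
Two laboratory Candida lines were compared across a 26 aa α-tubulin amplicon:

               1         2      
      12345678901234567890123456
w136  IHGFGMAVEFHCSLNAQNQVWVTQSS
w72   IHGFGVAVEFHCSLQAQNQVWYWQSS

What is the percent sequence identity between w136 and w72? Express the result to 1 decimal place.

84.6%

Mismatches occur at site 6 (M↔V), site 15 (N↔Q), site 22 (V↔Y), site 23 (T↔W).
22 of the 26 sites match, so the percent identity is 22/26 × 100 = 84.6%.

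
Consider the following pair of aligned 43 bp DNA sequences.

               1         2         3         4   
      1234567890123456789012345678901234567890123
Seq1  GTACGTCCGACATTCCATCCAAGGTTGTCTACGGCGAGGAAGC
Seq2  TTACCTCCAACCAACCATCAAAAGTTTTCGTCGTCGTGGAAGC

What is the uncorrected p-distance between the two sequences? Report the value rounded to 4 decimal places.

The sequences differ at positions 1 (G/T), 5 (G/C), 9 (G/A), 12 (A/C), 13 (T/A), 14 (T/A), 20 (C/A), 23 (G/A), 27 (G/T), 30 (T/G), 31 (A/T), 34 (G/T), 37 (A/T).
There are 13 differences over 43 sites, so p = 13/43 = 0.3023.

0.3023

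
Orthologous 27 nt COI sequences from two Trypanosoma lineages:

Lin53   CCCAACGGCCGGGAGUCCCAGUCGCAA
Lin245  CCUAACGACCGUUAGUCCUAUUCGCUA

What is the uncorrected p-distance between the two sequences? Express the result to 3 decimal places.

0.259

The sequences differ at positions 3 (C/U), 8 (G/A), 12 (G/U), 13 (G/U), 19 (C/U), 21 (G/U), 26 (A/U).
There are 7 differences over 27 sites, so p = 7/27 = 0.259.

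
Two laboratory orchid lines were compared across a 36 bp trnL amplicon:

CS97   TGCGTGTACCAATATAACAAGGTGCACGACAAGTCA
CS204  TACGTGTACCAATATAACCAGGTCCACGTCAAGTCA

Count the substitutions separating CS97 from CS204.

4

Mismatches occur at site 2 (G/A), site 19 (A/C), site 24 (G/C), site 29 (A/T).
That gives 4 mismatches out of 36 aligned sites, so the Hamming distance is 4.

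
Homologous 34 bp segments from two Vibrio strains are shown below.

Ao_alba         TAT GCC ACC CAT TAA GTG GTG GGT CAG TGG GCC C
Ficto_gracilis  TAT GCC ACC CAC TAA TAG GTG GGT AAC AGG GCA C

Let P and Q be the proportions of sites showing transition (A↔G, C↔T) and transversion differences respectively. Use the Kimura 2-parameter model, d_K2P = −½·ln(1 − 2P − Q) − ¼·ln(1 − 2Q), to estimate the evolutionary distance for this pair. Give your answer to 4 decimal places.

0.2430

Mismatches occur at site 12 (T/C, transition), site 16 (G/T, transversion), site 17 (T/A, transversion), site 25 (C/A, transversion), site 27 (G/C, transversion), site 28 (T/A, transversion), site 33 (C/A, transversion).
Of the 7 differences, 1 transition and 6 transversions over 34 sites: P = 1/34 = 0.029412, Q = 6/34 = 0.176471.
d = −0.5·ln(0.764705) − 0.25·ln(0.647058) = −0.5·(-0.268265) − 0.25·(-0.435319) = 0.2430.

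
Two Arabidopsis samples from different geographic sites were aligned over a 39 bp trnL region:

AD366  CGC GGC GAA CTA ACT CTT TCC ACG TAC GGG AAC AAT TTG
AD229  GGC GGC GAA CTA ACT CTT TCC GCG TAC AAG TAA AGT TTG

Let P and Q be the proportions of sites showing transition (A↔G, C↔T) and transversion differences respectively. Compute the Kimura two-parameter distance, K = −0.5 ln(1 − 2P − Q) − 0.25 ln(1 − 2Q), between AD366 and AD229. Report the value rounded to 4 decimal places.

0.2074

Mismatches occur at site 1 (C↔G, transversion), site 22 (A↔G, transition), site 28 (G↔A, transition), site 29 (G↔A, transition), site 31 (A↔T, transversion), site 33 (C↔A, transversion), site 35 (A↔G, transition).
Of the 7 differences, 4 transitions and 3 transversions over 39 sites: P = 4/39 = 0.102564, Q = 3/39 = 0.076923.
d = −0.5·ln(0.717949) − 0.25·ln(0.846154) = −0.5·(-0.331357) − 0.25·(-0.167054) = 0.2074.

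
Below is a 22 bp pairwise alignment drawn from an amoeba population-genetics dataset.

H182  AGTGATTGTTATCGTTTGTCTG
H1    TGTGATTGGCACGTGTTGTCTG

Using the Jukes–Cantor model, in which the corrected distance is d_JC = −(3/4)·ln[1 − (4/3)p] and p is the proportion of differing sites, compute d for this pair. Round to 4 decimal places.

0.4141

Mismatches occur at site 1 (A/T), site 9 (T/G), site 10 (T/C), site 12 (T/C), site 13 (C/G), site 14 (G/T), site 15 (T/G).
p = 7/22 = 0.318182.
d = −0.75 · ln(1 − (4/3)·0.318182) = −0.75 · ln(0.575757) = −0.75 · (-0.552070) = 0.4141.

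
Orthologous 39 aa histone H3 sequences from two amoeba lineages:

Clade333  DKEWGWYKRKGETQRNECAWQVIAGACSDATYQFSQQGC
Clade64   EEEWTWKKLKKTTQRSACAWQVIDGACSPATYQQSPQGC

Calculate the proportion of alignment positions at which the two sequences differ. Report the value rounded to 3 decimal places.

0.333

The sequences differ at positions 1 (D/E), 2 (K/E), 5 (G/T), 7 (Y/K), 9 (R/L), 11 (G/K), 12 (E/T), 16 (N/S), 17 (E/A), 24 (A/D), 29 (D/P), 34 (F/Q), 36 (Q/P).
There are 13 differences over 39 sites, so p = 13/39 = 0.333.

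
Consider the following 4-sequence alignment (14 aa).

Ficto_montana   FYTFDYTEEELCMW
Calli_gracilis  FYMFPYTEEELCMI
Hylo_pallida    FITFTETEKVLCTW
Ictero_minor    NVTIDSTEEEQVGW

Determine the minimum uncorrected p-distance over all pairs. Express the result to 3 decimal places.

Pairwise Hamming distances:
  Ficto_montana vs Calli_gracilis: 3
  Ficto_montana vs Hylo_pallida: 6
  Ficto_montana vs Ictero_minor: 7
  Calli_gracilis vs Hylo_pallida: 8
  Calli_gracilis vs Ictero_minor: 10
  Hylo_pallida vs Ictero_minor: 10
The smallest is 3 mismatches, between Ficto_montana and Calli_gracilis; p = 3/14 = 0.214.

0.214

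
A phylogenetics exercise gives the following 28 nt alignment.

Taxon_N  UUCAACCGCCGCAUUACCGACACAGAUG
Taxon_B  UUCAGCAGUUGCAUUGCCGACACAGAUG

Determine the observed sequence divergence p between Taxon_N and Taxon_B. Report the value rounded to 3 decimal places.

Differing sites — 5:A/G; 7:C/A; 9:C/U; 10:C/U; 16:A/G.
There are 5 differences over 28 sites, so p = 5/28 = 0.179.

0.179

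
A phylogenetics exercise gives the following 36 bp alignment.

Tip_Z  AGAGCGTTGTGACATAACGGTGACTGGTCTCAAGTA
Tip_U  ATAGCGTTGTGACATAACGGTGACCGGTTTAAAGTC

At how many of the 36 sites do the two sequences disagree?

5

Differing sites — 2:G/T; 25:T/C; 29:C/T; 31:C/A; 36:A/C.
That gives 5 mismatches out of 36 aligned sites, so the Hamming distance is 5.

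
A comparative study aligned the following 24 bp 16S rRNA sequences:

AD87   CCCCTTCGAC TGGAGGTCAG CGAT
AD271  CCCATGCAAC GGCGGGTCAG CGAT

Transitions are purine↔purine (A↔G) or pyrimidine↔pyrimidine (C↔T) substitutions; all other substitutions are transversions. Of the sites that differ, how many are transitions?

2

Differing sites — 4:C/A (Tv); 6:T/G (Tv); 8:G/A (Ti); 11:T/G (Tv); 13:G/C (Tv); 14:A/G (Ti).
Of the 6 differences, 2 transitions and 4 transversions, so the answer is 2.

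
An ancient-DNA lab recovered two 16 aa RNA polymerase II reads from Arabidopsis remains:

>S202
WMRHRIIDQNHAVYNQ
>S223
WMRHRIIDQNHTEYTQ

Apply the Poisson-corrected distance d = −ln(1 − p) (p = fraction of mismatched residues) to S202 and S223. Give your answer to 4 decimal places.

The sequences differ at positions 12 (A/T), 13 (V/E), 15 (N/T).
p = 3/16 = 0.187500.
d = −ln(1 − 0.187500) = −ln(0.812500) = 0.2076.

0.2076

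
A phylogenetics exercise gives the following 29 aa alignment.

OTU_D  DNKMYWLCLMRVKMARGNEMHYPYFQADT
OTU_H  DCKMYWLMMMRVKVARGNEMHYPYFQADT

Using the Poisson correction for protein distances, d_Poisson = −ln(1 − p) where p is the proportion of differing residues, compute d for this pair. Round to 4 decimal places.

Mismatches occur at site 2 (N/C), site 8 (C/M), site 9 (L/M), site 14 (M/V).
p = 4/29 = 0.137931.
d = −ln(1 − 0.137931) = −ln(0.862069) = 0.1484.

0.1484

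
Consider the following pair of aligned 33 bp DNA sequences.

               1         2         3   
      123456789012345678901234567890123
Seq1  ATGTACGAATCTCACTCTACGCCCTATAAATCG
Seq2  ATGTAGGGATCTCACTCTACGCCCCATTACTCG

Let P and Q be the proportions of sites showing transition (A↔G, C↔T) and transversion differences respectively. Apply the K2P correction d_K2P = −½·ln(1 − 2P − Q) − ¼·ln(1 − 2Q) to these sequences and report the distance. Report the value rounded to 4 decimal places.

0.1694

Mismatches occur at site 6 (C/G, transversion), site 8 (A/G, transition), site 25 (T/C, transition), site 28 (A/T, transversion), site 30 (A/C, transversion).
Of the 5 differences, 2 transitions and 3 transversions over 33 sites: P = 2/33 = 0.060606, Q = 3/33 = 0.090909.
d = −0.5·ln(0.787879) − 0.25·ln(0.818182) = −0.5·(-0.238411) − 0.25·(-0.200670) = 0.1694.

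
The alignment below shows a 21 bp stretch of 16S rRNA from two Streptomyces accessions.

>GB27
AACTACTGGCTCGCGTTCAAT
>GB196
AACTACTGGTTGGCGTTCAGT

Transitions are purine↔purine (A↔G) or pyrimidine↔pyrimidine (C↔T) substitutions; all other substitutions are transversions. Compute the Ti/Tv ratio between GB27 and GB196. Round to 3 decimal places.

2.000

Mismatches occur at site 10 (C↔T, transition), site 12 (C↔G, transversion), site 20 (A↔G, transition).
Of the 3 differences, 2 transitions and 1 transversion, so Ti/Tv = 2/1 = 2.000.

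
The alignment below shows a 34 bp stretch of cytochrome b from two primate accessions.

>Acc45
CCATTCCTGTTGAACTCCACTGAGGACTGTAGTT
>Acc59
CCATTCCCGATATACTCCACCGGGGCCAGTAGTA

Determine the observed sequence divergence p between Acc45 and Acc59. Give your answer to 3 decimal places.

0.265

Mismatches occur at site 8 (T→C), site 10 (T→A), site 12 (G→A), site 13 (A→T), site 21 (T→C), site 23 (A→G), site 26 (A→C), site 28 (T→A), site 34 (T→A).
There are 9 differences over 34 sites, so p = 9/34 = 0.265.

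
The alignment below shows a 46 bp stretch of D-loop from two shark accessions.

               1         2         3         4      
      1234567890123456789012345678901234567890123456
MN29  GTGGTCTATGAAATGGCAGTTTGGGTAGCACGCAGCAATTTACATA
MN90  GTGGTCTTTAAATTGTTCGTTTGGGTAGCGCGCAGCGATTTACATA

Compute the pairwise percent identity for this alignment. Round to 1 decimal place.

Mismatches occur at site 8 (A→T), site 10 (G→A), site 13 (A→T), site 16 (G→T), site 17 (C→T), site 18 (A→C), site 30 (A→G), site 37 (A→G).
38 of the 46 sites match, so the percent identity is 38/46 × 100 = 82.6%.

82.6%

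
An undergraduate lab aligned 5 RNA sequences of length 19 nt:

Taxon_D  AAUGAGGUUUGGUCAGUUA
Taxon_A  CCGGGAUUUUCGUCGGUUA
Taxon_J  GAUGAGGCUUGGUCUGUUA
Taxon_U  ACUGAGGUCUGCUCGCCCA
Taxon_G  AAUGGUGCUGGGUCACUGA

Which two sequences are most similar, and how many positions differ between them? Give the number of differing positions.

Pairwise Hamming distances:
  Taxon_D vs Taxon_A: 8
  Taxon_D vs Taxon_J: 3
  Taxon_D vs Taxon_U: 7
  Taxon_D vs Taxon_G: 6
  Taxon_A vs Taxon_J: 9
  Taxon_A vs Taxon_U: 11
  Taxon_A vs Taxon_G: 11
  Taxon_J vs Taxon_U: 9
  Taxon_J vs Taxon_G: 7
  Taxon_U vs Taxon_G: 10
The smallest is 3, between Taxon_D and Taxon_J.

3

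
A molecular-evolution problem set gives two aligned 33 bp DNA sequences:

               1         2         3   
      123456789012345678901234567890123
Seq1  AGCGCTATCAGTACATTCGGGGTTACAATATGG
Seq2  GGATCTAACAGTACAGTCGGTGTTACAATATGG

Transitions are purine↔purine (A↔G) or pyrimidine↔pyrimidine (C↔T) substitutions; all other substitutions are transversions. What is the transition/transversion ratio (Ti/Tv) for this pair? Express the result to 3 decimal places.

Mismatches occur at site 1 (A↔G, transition), site 3 (C↔A, transversion), site 4 (G↔T, transversion), site 8 (T↔A, transversion), site 16 (T↔G, transversion), site 21 (G↔T, transversion).
Of the 6 differences, 1 transition and 5 transversions, so Ti/Tv = 1/5 = 0.200.

0.200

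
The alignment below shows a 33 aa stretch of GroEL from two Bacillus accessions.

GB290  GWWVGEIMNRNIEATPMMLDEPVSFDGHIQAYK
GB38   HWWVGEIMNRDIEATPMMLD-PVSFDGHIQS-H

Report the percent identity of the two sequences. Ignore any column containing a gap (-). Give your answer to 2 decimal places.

Excluding the 2 gap columns leaves 31 comparable sites.
Differing sites — 1:G/H; 11:N/D; 31:A/S; 33:K/H.
27 of the 31 comparable sites match, so the percent identity is 27/31 × 100 = 87.10%.

87.10%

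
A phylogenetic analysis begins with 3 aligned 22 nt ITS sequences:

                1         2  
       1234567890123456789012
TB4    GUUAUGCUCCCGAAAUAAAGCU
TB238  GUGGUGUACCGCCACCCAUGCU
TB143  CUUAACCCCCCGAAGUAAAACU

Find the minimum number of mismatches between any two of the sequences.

6

Pairwise Hamming distances:
  TB4 vs TB238: 11
  TB4 vs TB143: 6
  TB238 vs TB143: 15
The smallest is 6, between TB4 and TB143.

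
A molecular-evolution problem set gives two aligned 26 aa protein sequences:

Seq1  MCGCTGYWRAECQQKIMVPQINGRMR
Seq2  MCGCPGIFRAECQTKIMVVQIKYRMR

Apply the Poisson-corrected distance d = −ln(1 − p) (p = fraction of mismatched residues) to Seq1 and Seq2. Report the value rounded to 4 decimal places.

The sequences differ at positions 5 (T/P), 7 (Y/I), 8 (W/F), 14 (Q/T), 19 (P/V), 22 (N/K), 23 (G/Y).
p = 7/26 = 0.269231.
d = −ln(1 − 0.269231) = −ln(0.730769) = 0.3137.

0.3137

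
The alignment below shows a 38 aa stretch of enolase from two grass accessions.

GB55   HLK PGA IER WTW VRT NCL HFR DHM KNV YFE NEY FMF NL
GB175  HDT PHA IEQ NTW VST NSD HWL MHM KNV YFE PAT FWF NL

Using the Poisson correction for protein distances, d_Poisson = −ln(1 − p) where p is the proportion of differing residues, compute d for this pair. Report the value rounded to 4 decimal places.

Differing sites — 2:L/D; 3:K/T; 5:G/H; 9:R/Q; 10:W/N; 14:R/S; 17:C/S; 18:L/D; 20:F/W; 21:R/L; 22:D/M; 31:N/P; 32:E/A; 33:Y/T; 35:M/W.
p = 15/38 = 0.394737.
d = −ln(1 − 0.394737) = −ln(0.605263) = 0.5021.

0.5021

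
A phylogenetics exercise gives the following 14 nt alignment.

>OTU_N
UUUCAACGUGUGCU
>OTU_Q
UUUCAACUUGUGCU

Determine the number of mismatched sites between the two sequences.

The sequences differ at position 8 (G/U).
That gives 1 mismatch out of 14 aligned sites, so the Hamming distance is 1.

1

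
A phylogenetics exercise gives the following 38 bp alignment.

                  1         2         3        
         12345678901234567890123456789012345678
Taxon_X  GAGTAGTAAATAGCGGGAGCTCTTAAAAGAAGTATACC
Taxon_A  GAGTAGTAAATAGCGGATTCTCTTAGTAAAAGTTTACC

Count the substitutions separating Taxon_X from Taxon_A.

7

Differing sites — 17:G/A; 18:A/T; 19:G/T; 26:A/G; 27:A/T; 29:G/A; 34:A/T.
That gives 7 mismatches out of 38 aligned sites, so the Hamming distance is 7.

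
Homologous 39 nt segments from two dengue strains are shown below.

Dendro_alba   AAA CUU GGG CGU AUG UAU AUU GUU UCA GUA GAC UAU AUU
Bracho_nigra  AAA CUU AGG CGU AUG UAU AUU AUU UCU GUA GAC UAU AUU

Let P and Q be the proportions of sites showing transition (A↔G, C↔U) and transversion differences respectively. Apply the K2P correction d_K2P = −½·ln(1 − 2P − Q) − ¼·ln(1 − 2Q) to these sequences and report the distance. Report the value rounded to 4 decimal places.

0.0818

The sequences differ at positions 7 (G/A, transition), 22 (G/A, transition), 27 (A/U, transversion).
Of the 3 differences, 2 transitions and 1 transversion over 39 sites: P = 2/39 = 0.051282, Q = 1/39 = 0.025641.
d = −0.5·ln(0.871795) − 0.25·ln(0.948718) = −0.5·(-0.137201) − 0.25·(-0.052644) = 0.0818.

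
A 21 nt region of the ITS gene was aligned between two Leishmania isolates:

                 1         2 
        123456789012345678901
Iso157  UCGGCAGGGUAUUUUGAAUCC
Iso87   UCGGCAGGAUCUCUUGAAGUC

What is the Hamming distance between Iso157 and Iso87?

5

Mismatches occur at site 9 (G/A), site 11 (A/C), site 13 (U/C), site 19 (U/G), site 20 (C/U).
That gives 5 mismatches out of 21 aligned sites, so the Hamming distance is 5.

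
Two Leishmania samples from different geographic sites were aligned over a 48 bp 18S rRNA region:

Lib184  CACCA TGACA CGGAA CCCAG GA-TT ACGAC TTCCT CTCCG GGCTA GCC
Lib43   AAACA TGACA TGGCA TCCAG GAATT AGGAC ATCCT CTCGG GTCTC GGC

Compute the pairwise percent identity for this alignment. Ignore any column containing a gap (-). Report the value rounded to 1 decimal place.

76.6%

Excluding the 1 gap column leaves 47 comparable sites.
Differing sites — 1:C/A; 3:C/A; 11:C/T; 14:A/C; 16:C/T; 27:C/G; 31:T/A; 39:C/G; 42:G/T; 45:A/C; 47:C/G.
36 of the 47 comparable sites match, so the percent identity is 36/47 × 100 = 76.6%.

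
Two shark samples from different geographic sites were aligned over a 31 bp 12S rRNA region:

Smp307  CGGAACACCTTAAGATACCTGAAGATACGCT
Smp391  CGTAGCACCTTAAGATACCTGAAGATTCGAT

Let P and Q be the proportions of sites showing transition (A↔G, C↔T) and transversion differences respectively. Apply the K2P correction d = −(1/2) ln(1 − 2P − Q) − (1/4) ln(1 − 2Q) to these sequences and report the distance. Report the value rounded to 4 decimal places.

Mismatches occur at site 3 (G↔T, transversion), site 5 (A↔G, transition), site 27 (A↔T, transversion), site 30 (C↔A, transversion).
Of the 4 differences, 1 transition and 3 transversions over 31 sites: P = 1/31 = 0.032258, Q = 3/31 = 0.096774.
d = −0.5·ln(0.838710) − 0.25·ln(0.806452) = −0.5·(-0.175890) − 0.25·(-0.215111) = 0.1417.

0.1417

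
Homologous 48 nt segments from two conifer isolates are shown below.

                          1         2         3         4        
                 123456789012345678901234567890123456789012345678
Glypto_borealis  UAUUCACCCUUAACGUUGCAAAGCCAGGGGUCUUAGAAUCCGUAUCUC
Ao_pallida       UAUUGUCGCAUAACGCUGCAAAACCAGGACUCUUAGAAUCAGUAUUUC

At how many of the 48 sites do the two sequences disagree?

10

Differing sites — 5:C/G; 6:A/U; 8:C/G; 10:U/A; 16:U/C; 23:G/A; 29:G/A; 30:G/C; 41:C/A; 46:C/U.
That gives 10 mismatches out of 48 aligned sites, so the Hamming distance is 10.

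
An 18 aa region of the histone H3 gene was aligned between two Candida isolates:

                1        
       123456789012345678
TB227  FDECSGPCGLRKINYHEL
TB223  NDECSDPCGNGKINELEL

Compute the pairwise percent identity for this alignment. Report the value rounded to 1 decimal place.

The sequences differ at positions 1 (F/N), 6 (G/D), 10 (L/N), 11 (R/G), 15 (Y/E), 16 (H/L).
12 of the 18 sites match, so the percent identity is 12/18 × 100 = 66.7%.

66.7%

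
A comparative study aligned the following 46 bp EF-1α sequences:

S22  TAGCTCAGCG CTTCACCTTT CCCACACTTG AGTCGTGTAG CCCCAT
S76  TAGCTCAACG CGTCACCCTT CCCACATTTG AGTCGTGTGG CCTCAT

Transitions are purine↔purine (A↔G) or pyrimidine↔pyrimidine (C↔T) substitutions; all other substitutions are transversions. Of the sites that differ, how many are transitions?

5

The sequences differ at positions 8 (G/A, transition), 12 (T/G, transversion), 18 (T/C, transition), 27 (C/T, transition), 39 (A/G, transition), 43 (C/T, transition).
Of the 6 differences, 5 transitions and 1 transversion, so the answer is 5.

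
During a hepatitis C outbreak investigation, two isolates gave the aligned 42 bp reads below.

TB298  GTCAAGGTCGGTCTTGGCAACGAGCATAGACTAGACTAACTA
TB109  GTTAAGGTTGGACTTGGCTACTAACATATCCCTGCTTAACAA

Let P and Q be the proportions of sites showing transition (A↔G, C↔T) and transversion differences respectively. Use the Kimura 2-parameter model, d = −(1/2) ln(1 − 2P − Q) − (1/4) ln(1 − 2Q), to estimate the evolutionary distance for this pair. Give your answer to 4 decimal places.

The sequences differ at positions 3 (C/T, transition), 9 (C/T, transition), 12 (T/A, transversion), 19 (A/T, transversion), 22 (G/T, transversion), 24 (G/A, transition), 29 (G/T, transversion), 30 (A/C, transversion), 32 (T/C, transition), 33 (A/T, transversion), 35 (A/C, transversion), 36 (C/T, transition), 41 (T/A, transversion).
Of the 13 differences, 5 transitions and 8 transversions over 42 sites: P = 5/42 = 0.119048, Q = 8/42 = 0.190476.
d = −0.5·ln(0.571428) − 0.25·ln(0.619048) = −0.5·(-0.559617) − 0.25·(-0.479572) = 0.3997.

0.3997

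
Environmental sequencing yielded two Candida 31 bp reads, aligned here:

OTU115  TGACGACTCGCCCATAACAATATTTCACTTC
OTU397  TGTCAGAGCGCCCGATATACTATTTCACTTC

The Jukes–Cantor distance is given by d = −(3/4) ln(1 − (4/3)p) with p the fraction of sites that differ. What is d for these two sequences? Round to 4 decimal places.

The sequences differ at positions 3 (A/T), 5 (G/A), 6 (A/G), 7 (C/A), 8 (T/G), 14 (A/G), 15 (T/A), 16 (A/T), 18 (C/T), 20 (A/C).
p = 10/31 = 0.322581.
d = −0.75 · ln(1 − (4/3)·0.322581) = −0.75 · ln(0.569892) = −0.75 · (-0.562308) = 0.4217.

0.4217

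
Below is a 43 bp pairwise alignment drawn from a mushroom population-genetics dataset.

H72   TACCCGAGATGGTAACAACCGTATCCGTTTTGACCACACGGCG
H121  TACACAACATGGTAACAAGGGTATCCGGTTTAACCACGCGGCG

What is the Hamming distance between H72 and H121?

8

Differing sites — 4:C/A; 6:G/A; 8:G/C; 19:C/G; 20:C/G; 28:T/G; 32:G/A; 38:A/G.
That gives 8 mismatches out of 43 aligned sites, so the Hamming distance is 8.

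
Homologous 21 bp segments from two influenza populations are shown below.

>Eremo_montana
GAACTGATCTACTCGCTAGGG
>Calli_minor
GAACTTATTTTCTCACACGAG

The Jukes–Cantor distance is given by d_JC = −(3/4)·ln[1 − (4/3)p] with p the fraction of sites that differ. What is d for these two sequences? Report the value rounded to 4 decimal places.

The sequences differ at positions 6 (G/T), 9 (C/T), 11 (A/T), 15 (G/A), 17 (T/A), 18 (A/C), 20 (G/A).
p = 7/21 = 0.333333.
d = −0.75 · ln(1 − (4/3)·0.333333) = −0.75 · ln(0.555556) = −0.75 · (-0.587786) = 0.4408.

0.4408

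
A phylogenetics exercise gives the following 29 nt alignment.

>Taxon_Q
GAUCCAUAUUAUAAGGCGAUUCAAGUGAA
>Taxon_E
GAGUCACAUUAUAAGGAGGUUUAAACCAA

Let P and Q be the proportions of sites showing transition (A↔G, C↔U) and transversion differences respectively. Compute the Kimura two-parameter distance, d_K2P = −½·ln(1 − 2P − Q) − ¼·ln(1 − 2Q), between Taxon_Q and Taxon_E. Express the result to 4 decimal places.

The sequences differ at positions 3 (U/G, transversion), 4 (C/U, transition), 7 (U/C, transition), 17 (C/A, transversion), 19 (A/G, transition), 22 (C/U, transition), 25 (G/A, transition), 26 (U/C, transition), 27 (G/C, transversion).
Of the 9 differences, 6 transitions and 3 transversions over 29 sites: P = 6/29 = 0.206897, Q = 3/29 = 0.103448.
d = −0.5·ln(0.482758) − 0.25·ln(0.793104) = −0.5·(-0.728240) − 0.25·(-0.231801) = 0.4221.

0.4221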